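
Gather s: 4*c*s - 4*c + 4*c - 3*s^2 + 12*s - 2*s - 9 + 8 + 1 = -3*s^2 + s*(4*c + 10)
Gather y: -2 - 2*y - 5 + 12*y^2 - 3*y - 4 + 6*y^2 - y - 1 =18*y^2 - 6*y - 12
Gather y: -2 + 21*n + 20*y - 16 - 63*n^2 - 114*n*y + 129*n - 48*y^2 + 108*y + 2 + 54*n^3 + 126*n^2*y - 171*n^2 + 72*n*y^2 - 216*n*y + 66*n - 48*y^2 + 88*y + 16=54*n^3 - 234*n^2 + 216*n + y^2*(72*n - 96) + y*(126*n^2 - 330*n + 216)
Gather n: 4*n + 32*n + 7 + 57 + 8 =36*n + 72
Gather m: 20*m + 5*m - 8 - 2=25*m - 10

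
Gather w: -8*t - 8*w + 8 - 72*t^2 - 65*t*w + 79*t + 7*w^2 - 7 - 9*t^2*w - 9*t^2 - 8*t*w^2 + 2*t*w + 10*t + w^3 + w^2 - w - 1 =-81*t^2 + 81*t + w^3 + w^2*(8 - 8*t) + w*(-9*t^2 - 63*t - 9)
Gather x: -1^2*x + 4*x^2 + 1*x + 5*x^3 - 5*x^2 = 5*x^3 - x^2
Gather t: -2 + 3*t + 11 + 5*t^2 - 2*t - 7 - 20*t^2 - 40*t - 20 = -15*t^2 - 39*t - 18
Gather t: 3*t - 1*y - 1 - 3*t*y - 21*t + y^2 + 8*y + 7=t*(-3*y - 18) + y^2 + 7*y + 6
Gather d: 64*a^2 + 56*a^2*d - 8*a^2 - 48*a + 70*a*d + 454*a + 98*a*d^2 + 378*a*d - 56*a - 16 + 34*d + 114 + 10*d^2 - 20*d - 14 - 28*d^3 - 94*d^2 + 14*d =56*a^2 + 350*a - 28*d^3 + d^2*(98*a - 84) + d*(56*a^2 + 448*a + 28) + 84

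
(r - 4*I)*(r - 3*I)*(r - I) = r^3 - 8*I*r^2 - 19*r + 12*I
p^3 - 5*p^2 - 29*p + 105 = (p - 7)*(p - 3)*(p + 5)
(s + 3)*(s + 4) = s^2 + 7*s + 12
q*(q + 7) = q^2 + 7*q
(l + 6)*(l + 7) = l^2 + 13*l + 42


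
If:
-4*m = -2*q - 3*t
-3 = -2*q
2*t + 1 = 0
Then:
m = 3/8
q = 3/2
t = -1/2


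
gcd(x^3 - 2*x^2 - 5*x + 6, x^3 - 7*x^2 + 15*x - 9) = x^2 - 4*x + 3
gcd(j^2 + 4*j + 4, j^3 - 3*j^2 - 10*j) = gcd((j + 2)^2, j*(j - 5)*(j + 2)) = j + 2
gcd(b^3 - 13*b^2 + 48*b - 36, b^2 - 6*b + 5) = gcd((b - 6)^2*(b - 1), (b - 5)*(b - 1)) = b - 1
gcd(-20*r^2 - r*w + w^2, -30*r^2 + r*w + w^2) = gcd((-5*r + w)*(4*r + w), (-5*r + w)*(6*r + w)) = 5*r - w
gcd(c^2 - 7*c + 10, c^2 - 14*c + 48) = 1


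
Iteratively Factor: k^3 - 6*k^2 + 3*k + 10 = (k - 2)*(k^2 - 4*k - 5) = (k - 2)*(k + 1)*(k - 5)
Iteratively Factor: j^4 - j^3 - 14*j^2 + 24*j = (j + 4)*(j^3 - 5*j^2 + 6*j) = (j - 2)*(j + 4)*(j^2 - 3*j) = (j - 3)*(j - 2)*(j + 4)*(j)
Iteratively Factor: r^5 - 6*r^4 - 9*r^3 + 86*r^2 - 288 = (r + 2)*(r^4 - 8*r^3 + 7*r^2 + 72*r - 144) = (r - 4)*(r + 2)*(r^3 - 4*r^2 - 9*r + 36) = (r - 4)*(r - 3)*(r + 2)*(r^2 - r - 12) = (r - 4)*(r - 3)*(r + 2)*(r + 3)*(r - 4)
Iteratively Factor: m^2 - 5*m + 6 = (m - 2)*(m - 3)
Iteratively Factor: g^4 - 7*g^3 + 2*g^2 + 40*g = (g - 5)*(g^3 - 2*g^2 - 8*g) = g*(g - 5)*(g^2 - 2*g - 8) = g*(g - 5)*(g + 2)*(g - 4)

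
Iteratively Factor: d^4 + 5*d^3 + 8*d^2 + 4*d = (d + 2)*(d^3 + 3*d^2 + 2*d) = (d + 2)^2*(d^2 + d) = d*(d + 2)^2*(d + 1)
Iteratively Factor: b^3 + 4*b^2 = (b)*(b^2 + 4*b) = b^2*(b + 4)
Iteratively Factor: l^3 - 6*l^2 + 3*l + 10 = (l - 2)*(l^2 - 4*l - 5) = (l - 5)*(l - 2)*(l + 1)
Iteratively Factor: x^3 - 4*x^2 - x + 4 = (x - 1)*(x^2 - 3*x - 4) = (x - 1)*(x + 1)*(x - 4)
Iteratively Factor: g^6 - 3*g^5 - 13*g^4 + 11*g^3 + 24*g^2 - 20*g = (g - 5)*(g^5 + 2*g^4 - 3*g^3 - 4*g^2 + 4*g) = g*(g - 5)*(g^4 + 2*g^3 - 3*g^2 - 4*g + 4) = g*(g - 5)*(g + 2)*(g^3 - 3*g + 2) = g*(g - 5)*(g - 1)*(g + 2)*(g^2 + g - 2) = g*(g - 5)*(g - 1)*(g + 2)^2*(g - 1)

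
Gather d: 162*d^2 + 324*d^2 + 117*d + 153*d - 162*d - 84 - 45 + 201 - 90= 486*d^2 + 108*d - 18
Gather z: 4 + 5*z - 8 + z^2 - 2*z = z^2 + 3*z - 4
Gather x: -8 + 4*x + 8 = 4*x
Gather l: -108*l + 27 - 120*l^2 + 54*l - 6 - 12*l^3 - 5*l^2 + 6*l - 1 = -12*l^3 - 125*l^2 - 48*l + 20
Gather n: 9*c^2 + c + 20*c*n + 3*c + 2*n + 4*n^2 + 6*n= 9*c^2 + 4*c + 4*n^2 + n*(20*c + 8)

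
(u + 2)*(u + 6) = u^2 + 8*u + 12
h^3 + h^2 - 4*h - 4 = (h - 2)*(h + 1)*(h + 2)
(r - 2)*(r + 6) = r^2 + 4*r - 12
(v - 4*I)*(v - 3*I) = v^2 - 7*I*v - 12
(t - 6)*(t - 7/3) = t^2 - 25*t/3 + 14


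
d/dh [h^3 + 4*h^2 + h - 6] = 3*h^2 + 8*h + 1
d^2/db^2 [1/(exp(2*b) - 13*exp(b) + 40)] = ((13 - 4*exp(b))*(exp(2*b) - 13*exp(b) + 40) + 2*(2*exp(b) - 13)^2*exp(b))*exp(b)/(exp(2*b) - 13*exp(b) + 40)^3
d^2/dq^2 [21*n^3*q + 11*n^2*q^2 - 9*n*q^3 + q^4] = 22*n^2 - 54*n*q + 12*q^2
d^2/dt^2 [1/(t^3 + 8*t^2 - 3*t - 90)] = 2*(-(3*t + 8)*(t^3 + 8*t^2 - 3*t - 90) + (3*t^2 + 16*t - 3)^2)/(t^3 + 8*t^2 - 3*t - 90)^3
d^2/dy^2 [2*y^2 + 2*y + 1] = 4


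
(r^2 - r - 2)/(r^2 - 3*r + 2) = (r + 1)/(r - 1)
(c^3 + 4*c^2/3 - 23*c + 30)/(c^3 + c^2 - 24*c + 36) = (c - 5/3)/(c - 2)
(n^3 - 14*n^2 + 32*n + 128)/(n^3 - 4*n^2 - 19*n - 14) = (n^2 - 16*n + 64)/(n^2 - 6*n - 7)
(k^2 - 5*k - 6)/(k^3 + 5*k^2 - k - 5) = (k - 6)/(k^2 + 4*k - 5)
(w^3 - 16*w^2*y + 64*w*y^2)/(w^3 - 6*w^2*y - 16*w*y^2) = (w - 8*y)/(w + 2*y)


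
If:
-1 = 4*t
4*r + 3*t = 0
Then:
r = 3/16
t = -1/4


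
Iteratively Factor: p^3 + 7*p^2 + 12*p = (p + 3)*(p^2 + 4*p) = (p + 3)*(p + 4)*(p)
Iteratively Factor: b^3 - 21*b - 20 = (b - 5)*(b^2 + 5*b + 4) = (b - 5)*(b + 1)*(b + 4)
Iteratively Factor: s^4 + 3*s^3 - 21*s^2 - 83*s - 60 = (s + 1)*(s^3 + 2*s^2 - 23*s - 60) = (s + 1)*(s + 4)*(s^2 - 2*s - 15) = (s - 5)*(s + 1)*(s + 4)*(s + 3)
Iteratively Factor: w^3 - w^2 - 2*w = (w + 1)*(w^2 - 2*w) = (w - 2)*(w + 1)*(w)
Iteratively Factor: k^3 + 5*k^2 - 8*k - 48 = (k + 4)*(k^2 + k - 12) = (k - 3)*(k + 4)*(k + 4)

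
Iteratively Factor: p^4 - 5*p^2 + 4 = (p - 2)*(p^3 + 2*p^2 - p - 2) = (p - 2)*(p + 1)*(p^2 + p - 2) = (p - 2)*(p + 1)*(p + 2)*(p - 1)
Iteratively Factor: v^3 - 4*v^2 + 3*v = (v)*(v^2 - 4*v + 3) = v*(v - 1)*(v - 3)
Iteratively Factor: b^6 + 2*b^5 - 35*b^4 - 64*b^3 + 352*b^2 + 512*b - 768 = (b + 4)*(b^5 - 2*b^4 - 27*b^3 + 44*b^2 + 176*b - 192) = (b - 4)*(b + 4)*(b^4 + 2*b^3 - 19*b^2 - 32*b + 48) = (b - 4)*(b + 4)^2*(b^3 - 2*b^2 - 11*b + 12) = (b - 4)*(b + 3)*(b + 4)^2*(b^2 - 5*b + 4) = (b - 4)*(b - 1)*(b + 3)*(b + 4)^2*(b - 4)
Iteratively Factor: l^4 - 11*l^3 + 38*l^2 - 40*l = (l - 2)*(l^3 - 9*l^2 + 20*l) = (l - 4)*(l - 2)*(l^2 - 5*l) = (l - 5)*(l - 4)*(l - 2)*(l)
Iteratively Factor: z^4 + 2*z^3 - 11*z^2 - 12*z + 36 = (z + 3)*(z^3 - z^2 - 8*z + 12) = (z - 2)*(z + 3)*(z^2 + z - 6) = (z - 2)^2*(z + 3)*(z + 3)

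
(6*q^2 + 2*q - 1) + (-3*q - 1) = 6*q^2 - q - 2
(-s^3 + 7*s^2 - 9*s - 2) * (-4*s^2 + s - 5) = 4*s^5 - 29*s^4 + 48*s^3 - 36*s^2 + 43*s + 10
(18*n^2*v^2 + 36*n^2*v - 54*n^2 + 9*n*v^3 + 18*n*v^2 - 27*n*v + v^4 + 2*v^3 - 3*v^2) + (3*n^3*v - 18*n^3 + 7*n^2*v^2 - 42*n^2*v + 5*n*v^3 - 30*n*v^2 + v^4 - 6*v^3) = 3*n^3*v - 18*n^3 + 25*n^2*v^2 - 6*n^2*v - 54*n^2 + 14*n*v^3 - 12*n*v^2 - 27*n*v + 2*v^4 - 4*v^3 - 3*v^2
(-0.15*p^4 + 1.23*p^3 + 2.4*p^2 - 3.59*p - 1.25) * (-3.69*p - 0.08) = 0.5535*p^5 - 4.5267*p^4 - 8.9544*p^3 + 13.0551*p^2 + 4.8997*p + 0.1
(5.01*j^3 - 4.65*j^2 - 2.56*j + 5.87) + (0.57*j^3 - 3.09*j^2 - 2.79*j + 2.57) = 5.58*j^3 - 7.74*j^2 - 5.35*j + 8.44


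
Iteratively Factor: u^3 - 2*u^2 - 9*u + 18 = (u - 3)*(u^2 + u - 6) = (u - 3)*(u + 3)*(u - 2)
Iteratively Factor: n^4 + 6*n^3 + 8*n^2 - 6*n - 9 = (n + 3)*(n^3 + 3*n^2 - n - 3) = (n + 3)^2*(n^2 - 1) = (n + 1)*(n + 3)^2*(n - 1)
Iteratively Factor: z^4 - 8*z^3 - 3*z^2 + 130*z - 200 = (z - 5)*(z^3 - 3*z^2 - 18*z + 40) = (z - 5)*(z - 2)*(z^2 - z - 20) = (z - 5)*(z - 2)*(z + 4)*(z - 5)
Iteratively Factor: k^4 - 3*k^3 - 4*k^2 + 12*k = (k - 2)*(k^3 - k^2 - 6*k) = (k - 2)*(k + 2)*(k^2 - 3*k) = k*(k - 2)*(k + 2)*(k - 3)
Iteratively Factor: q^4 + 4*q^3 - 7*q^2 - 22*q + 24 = (q - 2)*(q^3 + 6*q^2 + 5*q - 12) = (q - 2)*(q + 4)*(q^2 + 2*q - 3) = (q - 2)*(q - 1)*(q + 4)*(q + 3)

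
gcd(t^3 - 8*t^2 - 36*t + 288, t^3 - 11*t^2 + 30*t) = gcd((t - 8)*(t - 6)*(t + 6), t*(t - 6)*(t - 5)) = t - 6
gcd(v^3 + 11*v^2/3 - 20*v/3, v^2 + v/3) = v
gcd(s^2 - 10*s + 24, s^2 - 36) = s - 6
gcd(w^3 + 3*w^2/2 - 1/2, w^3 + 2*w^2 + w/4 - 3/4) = w^2 + w/2 - 1/2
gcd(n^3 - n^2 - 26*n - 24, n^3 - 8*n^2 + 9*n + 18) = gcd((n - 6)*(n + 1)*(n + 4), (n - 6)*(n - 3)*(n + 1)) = n^2 - 5*n - 6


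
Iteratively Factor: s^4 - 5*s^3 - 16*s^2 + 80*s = (s - 5)*(s^3 - 16*s) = s*(s - 5)*(s^2 - 16) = s*(s - 5)*(s + 4)*(s - 4)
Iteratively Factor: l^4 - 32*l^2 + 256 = (l + 4)*(l^3 - 4*l^2 - 16*l + 64) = (l - 4)*(l + 4)*(l^2 - 16) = (l - 4)*(l + 4)^2*(l - 4)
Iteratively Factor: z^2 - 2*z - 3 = (z - 3)*(z + 1)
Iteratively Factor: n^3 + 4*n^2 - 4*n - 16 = (n - 2)*(n^2 + 6*n + 8) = (n - 2)*(n + 2)*(n + 4)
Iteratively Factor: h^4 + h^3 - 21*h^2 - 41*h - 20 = (h + 4)*(h^3 - 3*h^2 - 9*h - 5) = (h + 1)*(h + 4)*(h^2 - 4*h - 5) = (h + 1)^2*(h + 4)*(h - 5)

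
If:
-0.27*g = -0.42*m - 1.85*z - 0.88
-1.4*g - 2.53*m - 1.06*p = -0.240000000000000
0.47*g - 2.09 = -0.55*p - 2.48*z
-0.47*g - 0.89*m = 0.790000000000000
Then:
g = 1.35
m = -1.60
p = 2.26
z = 0.08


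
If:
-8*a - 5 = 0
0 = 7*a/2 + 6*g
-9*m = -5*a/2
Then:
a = -5/8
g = 35/96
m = -25/144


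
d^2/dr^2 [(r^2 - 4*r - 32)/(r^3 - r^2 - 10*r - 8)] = 2*(r^6 - 12*r^5 - 150*r^4 + 258*r^3 + 648*r^2 - 1632*r - 2560)/(r^9 - 3*r^8 - 27*r^7 + 35*r^6 + 318*r^5 + 156*r^4 - 1288*r^3 - 2592*r^2 - 1920*r - 512)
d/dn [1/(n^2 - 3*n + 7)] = (3 - 2*n)/(n^2 - 3*n + 7)^2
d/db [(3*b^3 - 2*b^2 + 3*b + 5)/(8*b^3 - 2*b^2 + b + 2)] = (10*b^4 - 42*b^3 - 98*b^2 + 12*b + 1)/(64*b^6 - 32*b^5 + 20*b^4 + 28*b^3 - 7*b^2 + 4*b + 4)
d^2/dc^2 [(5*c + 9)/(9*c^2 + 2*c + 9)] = 2*(4*(5*c + 9)*(9*c + 1)^2 - (135*c + 91)*(9*c^2 + 2*c + 9))/(9*c^2 + 2*c + 9)^3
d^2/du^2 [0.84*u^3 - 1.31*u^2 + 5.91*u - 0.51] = 5.04*u - 2.62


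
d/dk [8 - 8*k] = -8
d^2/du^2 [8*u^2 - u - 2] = 16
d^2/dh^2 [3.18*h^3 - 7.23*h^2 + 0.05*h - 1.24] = 19.08*h - 14.46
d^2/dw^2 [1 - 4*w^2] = -8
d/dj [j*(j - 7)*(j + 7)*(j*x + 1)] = 4*j^3*x + 3*j^2 - 98*j*x - 49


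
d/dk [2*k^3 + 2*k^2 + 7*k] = 6*k^2 + 4*k + 7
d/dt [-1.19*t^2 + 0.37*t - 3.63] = 0.37 - 2.38*t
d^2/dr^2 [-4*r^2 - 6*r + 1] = -8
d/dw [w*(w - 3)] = 2*w - 3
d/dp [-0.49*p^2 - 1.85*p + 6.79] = -0.98*p - 1.85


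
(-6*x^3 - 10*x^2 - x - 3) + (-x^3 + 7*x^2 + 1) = -7*x^3 - 3*x^2 - x - 2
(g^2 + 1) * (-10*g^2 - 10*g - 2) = -10*g^4 - 10*g^3 - 12*g^2 - 10*g - 2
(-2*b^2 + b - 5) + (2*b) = -2*b^2 + 3*b - 5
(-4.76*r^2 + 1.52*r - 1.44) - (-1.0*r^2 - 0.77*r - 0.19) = -3.76*r^2 + 2.29*r - 1.25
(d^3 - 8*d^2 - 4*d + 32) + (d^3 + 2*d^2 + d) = 2*d^3 - 6*d^2 - 3*d + 32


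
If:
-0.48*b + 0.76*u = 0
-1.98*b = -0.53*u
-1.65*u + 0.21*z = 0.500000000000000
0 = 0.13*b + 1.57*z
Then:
No Solution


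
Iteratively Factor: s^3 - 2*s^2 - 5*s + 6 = (s + 2)*(s^2 - 4*s + 3) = (s - 1)*(s + 2)*(s - 3)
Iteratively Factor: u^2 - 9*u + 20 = (u - 5)*(u - 4)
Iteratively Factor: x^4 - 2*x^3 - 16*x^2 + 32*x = (x)*(x^3 - 2*x^2 - 16*x + 32) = x*(x - 4)*(x^2 + 2*x - 8) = x*(x - 4)*(x + 4)*(x - 2)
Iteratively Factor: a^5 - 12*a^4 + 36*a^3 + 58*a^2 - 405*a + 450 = (a + 3)*(a^4 - 15*a^3 + 81*a^2 - 185*a + 150) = (a - 3)*(a + 3)*(a^3 - 12*a^2 + 45*a - 50) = (a - 5)*(a - 3)*(a + 3)*(a^2 - 7*a + 10) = (a - 5)*(a - 3)*(a - 2)*(a + 3)*(a - 5)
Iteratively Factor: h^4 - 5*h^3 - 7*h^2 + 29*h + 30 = (h + 1)*(h^3 - 6*h^2 - h + 30) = (h - 3)*(h + 1)*(h^2 - 3*h - 10) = (h - 5)*(h - 3)*(h + 1)*(h + 2)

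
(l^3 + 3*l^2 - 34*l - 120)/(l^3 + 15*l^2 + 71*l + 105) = (l^2 - 2*l - 24)/(l^2 + 10*l + 21)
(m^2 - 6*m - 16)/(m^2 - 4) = (m - 8)/(m - 2)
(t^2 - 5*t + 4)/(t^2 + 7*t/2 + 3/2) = 2*(t^2 - 5*t + 4)/(2*t^2 + 7*t + 3)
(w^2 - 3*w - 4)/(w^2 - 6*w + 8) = (w + 1)/(w - 2)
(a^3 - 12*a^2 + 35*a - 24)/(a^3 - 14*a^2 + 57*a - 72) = (a - 1)/(a - 3)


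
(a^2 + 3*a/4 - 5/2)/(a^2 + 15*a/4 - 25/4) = (a + 2)/(a + 5)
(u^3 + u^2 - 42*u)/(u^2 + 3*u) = (u^2 + u - 42)/(u + 3)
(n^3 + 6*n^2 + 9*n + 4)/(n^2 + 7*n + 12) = (n^2 + 2*n + 1)/(n + 3)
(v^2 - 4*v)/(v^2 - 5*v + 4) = v/(v - 1)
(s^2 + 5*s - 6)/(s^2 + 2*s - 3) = (s + 6)/(s + 3)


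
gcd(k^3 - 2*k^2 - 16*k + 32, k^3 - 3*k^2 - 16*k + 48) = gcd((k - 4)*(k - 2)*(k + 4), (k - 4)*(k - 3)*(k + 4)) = k^2 - 16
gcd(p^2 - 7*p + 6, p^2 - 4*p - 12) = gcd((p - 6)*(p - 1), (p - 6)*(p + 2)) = p - 6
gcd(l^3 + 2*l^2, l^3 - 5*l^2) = l^2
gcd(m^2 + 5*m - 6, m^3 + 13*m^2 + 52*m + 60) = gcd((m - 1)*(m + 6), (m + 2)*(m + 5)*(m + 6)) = m + 6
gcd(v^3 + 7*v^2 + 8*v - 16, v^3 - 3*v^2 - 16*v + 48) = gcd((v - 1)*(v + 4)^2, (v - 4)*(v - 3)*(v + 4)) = v + 4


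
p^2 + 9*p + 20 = (p + 4)*(p + 5)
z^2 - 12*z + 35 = (z - 7)*(z - 5)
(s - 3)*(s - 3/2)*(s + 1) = s^3 - 7*s^2/2 + 9/2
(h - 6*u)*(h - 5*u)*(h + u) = h^3 - 10*h^2*u + 19*h*u^2 + 30*u^3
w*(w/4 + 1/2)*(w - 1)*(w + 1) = w^4/4 + w^3/2 - w^2/4 - w/2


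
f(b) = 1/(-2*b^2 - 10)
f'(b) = 4*b/(-2*b^2 - 10)^2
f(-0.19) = -0.10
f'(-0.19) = -0.01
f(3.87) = -0.03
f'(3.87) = 0.01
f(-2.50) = -0.04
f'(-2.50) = -0.02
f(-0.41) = -0.10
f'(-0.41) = -0.02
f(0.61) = -0.09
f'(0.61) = 0.02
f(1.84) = -0.06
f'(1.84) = 0.03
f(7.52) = -0.01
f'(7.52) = 0.00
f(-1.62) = -0.07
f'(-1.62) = -0.03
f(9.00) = -0.00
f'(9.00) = 0.00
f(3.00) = -0.04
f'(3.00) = 0.02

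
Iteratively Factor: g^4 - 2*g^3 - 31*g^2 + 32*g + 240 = (g + 3)*(g^3 - 5*g^2 - 16*g + 80) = (g - 4)*(g + 3)*(g^2 - g - 20) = (g - 4)*(g + 3)*(g + 4)*(g - 5)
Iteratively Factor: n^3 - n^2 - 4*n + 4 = (n + 2)*(n^2 - 3*n + 2) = (n - 2)*(n + 2)*(n - 1)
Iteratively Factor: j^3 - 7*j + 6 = (j - 1)*(j^2 + j - 6) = (j - 1)*(j + 3)*(j - 2)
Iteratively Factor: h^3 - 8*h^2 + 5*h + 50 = (h + 2)*(h^2 - 10*h + 25) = (h - 5)*(h + 2)*(h - 5)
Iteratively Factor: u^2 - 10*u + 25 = (u - 5)*(u - 5)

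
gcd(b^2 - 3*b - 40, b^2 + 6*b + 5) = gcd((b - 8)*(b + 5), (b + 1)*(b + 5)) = b + 5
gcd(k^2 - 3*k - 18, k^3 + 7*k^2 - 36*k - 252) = k - 6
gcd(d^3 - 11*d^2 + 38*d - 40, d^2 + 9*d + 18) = 1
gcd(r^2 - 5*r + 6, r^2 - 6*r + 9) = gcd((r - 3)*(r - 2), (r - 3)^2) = r - 3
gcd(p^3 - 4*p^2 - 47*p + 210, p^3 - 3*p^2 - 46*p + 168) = p^2 + p - 42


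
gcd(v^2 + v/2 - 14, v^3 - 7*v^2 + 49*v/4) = v - 7/2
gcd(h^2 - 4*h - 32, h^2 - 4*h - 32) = h^2 - 4*h - 32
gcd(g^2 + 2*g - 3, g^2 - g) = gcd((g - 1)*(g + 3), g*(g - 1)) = g - 1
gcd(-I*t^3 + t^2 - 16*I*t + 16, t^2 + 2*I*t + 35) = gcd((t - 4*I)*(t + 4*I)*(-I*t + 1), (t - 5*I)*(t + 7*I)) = 1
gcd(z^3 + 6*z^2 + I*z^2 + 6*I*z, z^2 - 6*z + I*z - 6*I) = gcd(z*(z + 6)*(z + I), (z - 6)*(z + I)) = z + I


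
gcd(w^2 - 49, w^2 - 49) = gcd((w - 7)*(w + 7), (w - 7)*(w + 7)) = w^2 - 49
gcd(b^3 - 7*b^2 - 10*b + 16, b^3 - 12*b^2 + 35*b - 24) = b^2 - 9*b + 8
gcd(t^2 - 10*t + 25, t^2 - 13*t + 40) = t - 5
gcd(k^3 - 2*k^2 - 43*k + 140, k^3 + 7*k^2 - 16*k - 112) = k^2 + 3*k - 28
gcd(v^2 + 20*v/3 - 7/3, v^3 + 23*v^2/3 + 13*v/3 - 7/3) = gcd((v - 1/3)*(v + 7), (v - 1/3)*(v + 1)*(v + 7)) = v^2 + 20*v/3 - 7/3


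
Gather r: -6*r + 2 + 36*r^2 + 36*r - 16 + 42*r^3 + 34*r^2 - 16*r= 42*r^3 + 70*r^2 + 14*r - 14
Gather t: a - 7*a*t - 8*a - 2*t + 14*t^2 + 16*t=-7*a + 14*t^2 + t*(14 - 7*a)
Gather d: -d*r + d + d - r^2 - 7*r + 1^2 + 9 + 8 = d*(2 - r) - r^2 - 7*r + 18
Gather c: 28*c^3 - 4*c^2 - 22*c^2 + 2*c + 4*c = 28*c^3 - 26*c^2 + 6*c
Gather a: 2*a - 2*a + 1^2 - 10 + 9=0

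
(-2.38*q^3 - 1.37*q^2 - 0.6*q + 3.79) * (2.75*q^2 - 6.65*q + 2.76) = -6.545*q^5 + 12.0595*q^4 + 0.891700000000002*q^3 + 10.6313*q^2 - 26.8595*q + 10.4604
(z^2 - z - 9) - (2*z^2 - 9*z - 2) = -z^2 + 8*z - 7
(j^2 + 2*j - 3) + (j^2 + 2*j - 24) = 2*j^2 + 4*j - 27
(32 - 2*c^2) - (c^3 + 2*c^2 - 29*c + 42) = -c^3 - 4*c^2 + 29*c - 10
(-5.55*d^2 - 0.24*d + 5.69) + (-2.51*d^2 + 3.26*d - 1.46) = -8.06*d^2 + 3.02*d + 4.23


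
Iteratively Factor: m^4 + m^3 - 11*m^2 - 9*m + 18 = (m - 3)*(m^3 + 4*m^2 + m - 6) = (m - 3)*(m + 3)*(m^2 + m - 2) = (m - 3)*(m + 2)*(m + 3)*(m - 1)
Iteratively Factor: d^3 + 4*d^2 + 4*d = (d)*(d^2 + 4*d + 4) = d*(d + 2)*(d + 2)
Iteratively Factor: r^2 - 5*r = (r)*(r - 5)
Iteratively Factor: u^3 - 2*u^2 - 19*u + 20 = (u - 1)*(u^2 - u - 20) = (u - 5)*(u - 1)*(u + 4)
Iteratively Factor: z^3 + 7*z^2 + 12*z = (z + 3)*(z^2 + 4*z) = (z + 3)*(z + 4)*(z)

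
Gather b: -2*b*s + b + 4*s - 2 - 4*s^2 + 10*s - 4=b*(1 - 2*s) - 4*s^2 + 14*s - 6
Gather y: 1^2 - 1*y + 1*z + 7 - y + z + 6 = -2*y + 2*z + 14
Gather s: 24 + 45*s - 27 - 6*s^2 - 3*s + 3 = -6*s^2 + 42*s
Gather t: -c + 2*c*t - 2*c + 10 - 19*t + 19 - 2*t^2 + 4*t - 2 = -3*c - 2*t^2 + t*(2*c - 15) + 27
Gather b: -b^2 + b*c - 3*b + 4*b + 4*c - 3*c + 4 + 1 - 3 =-b^2 + b*(c + 1) + c + 2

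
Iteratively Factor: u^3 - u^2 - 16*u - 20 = (u - 5)*(u^2 + 4*u + 4) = (u - 5)*(u + 2)*(u + 2)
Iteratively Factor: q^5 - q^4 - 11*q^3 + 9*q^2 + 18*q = (q - 3)*(q^4 + 2*q^3 - 5*q^2 - 6*q) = (q - 3)*(q + 1)*(q^3 + q^2 - 6*q) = (q - 3)*(q + 1)*(q + 3)*(q^2 - 2*q) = (q - 3)*(q - 2)*(q + 1)*(q + 3)*(q)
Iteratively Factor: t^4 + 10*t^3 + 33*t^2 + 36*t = (t + 3)*(t^3 + 7*t^2 + 12*t) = (t + 3)^2*(t^2 + 4*t) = t*(t + 3)^2*(t + 4)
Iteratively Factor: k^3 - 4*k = (k - 2)*(k^2 + 2*k) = k*(k - 2)*(k + 2)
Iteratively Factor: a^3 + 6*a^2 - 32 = (a + 4)*(a^2 + 2*a - 8) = (a + 4)^2*(a - 2)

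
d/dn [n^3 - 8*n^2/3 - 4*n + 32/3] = 3*n^2 - 16*n/3 - 4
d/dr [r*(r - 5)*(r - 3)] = 3*r^2 - 16*r + 15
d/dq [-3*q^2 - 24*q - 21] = -6*q - 24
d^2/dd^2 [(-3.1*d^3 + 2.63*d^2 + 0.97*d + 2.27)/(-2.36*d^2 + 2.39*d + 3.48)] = (5.6843418860808e-14*d^4 + 45.860852*d^3 - 50.756016*d^2 + 254.277192*d - 110.784382)/(13.144256*d^6 - 39.934032*d^5 - 17.704956*d^4 + 104.119633*d^3 + 26.107308*d^2 - 86.831568*d - 42.144192)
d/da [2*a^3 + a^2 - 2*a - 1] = 6*a^2 + 2*a - 2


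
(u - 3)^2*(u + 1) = u^3 - 5*u^2 + 3*u + 9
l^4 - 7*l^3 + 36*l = l*(l - 6)*(l - 3)*(l + 2)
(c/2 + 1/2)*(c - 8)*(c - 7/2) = c^3/2 - 21*c^2/4 + 33*c/4 + 14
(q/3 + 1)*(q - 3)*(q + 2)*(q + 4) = q^4/3 + 2*q^3 - q^2/3 - 18*q - 24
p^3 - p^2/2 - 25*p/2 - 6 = (p - 4)*(p + 1/2)*(p + 3)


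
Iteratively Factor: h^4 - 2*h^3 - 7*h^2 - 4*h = (h + 1)*(h^3 - 3*h^2 - 4*h) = h*(h + 1)*(h^2 - 3*h - 4) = h*(h - 4)*(h + 1)*(h + 1)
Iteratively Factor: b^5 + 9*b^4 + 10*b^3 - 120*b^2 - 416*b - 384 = (b + 2)*(b^4 + 7*b^3 - 4*b^2 - 112*b - 192) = (b + 2)*(b + 4)*(b^3 + 3*b^2 - 16*b - 48) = (b + 2)*(b + 3)*(b + 4)*(b^2 - 16) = (b + 2)*(b + 3)*(b + 4)^2*(b - 4)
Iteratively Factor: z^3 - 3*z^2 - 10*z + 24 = (z + 3)*(z^2 - 6*z + 8) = (z - 4)*(z + 3)*(z - 2)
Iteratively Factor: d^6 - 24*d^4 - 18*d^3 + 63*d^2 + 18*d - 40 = (d - 1)*(d^5 + d^4 - 23*d^3 - 41*d^2 + 22*d + 40) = (d - 1)^2*(d^4 + 2*d^3 - 21*d^2 - 62*d - 40) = (d - 1)^2*(d + 2)*(d^3 - 21*d - 20) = (d - 1)^2*(d + 1)*(d + 2)*(d^2 - d - 20) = (d - 1)^2*(d + 1)*(d + 2)*(d + 4)*(d - 5)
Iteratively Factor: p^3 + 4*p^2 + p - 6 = (p - 1)*(p^2 + 5*p + 6) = (p - 1)*(p + 3)*(p + 2)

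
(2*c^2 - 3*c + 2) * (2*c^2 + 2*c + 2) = 4*c^4 - 2*c^3 + 2*c^2 - 2*c + 4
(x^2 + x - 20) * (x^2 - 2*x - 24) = x^4 - x^3 - 46*x^2 + 16*x + 480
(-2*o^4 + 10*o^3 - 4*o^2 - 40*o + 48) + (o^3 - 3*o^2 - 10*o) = -2*o^4 + 11*o^3 - 7*o^2 - 50*o + 48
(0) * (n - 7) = 0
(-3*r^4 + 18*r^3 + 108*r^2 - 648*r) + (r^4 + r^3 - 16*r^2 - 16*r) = -2*r^4 + 19*r^3 + 92*r^2 - 664*r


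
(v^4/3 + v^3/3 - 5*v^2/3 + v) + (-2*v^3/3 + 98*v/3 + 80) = v^4/3 - v^3/3 - 5*v^2/3 + 101*v/3 + 80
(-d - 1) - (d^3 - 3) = -d^3 - d + 2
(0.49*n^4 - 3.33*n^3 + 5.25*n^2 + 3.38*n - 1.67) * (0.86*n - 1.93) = 0.4214*n^5 - 3.8095*n^4 + 10.9419*n^3 - 7.2257*n^2 - 7.9596*n + 3.2231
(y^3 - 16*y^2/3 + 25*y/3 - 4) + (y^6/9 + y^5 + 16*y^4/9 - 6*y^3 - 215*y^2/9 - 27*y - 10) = y^6/9 + y^5 + 16*y^4/9 - 5*y^3 - 263*y^2/9 - 56*y/3 - 14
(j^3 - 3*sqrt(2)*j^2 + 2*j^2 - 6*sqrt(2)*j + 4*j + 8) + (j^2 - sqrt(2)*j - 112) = j^3 - 3*sqrt(2)*j^2 + 3*j^2 - 7*sqrt(2)*j + 4*j - 104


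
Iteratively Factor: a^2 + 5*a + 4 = (a + 1)*(a + 4)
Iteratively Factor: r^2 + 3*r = (r)*(r + 3)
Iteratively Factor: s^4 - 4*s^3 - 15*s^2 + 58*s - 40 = (s - 5)*(s^3 + s^2 - 10*s + 8) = (s - 5)*(s + 4)*(s^2 - 3*s + 2) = (s - 5)*(s - 1)*(s + 4)*(s - 2)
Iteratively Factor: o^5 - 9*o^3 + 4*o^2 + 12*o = (o - 2)*(o^4 + 2*o^3 - 5*o^2 - 6*o) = o*(o - 2)*(o^3 + 2*o^2 - 5*o - 6) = o*(o - 2)^2*(o^2 + 4*o + 3) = o*(o - 2)^2*(o + 3)*(o + 1)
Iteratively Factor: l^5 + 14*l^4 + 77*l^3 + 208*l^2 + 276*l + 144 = (l + 3)*(l^4 + 11*l^3 + 44*l^2 + 76*l + 48) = (l + 2)*(l + 3)*(l^3 + 9*l^2 + 26*l + 24) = (l + 2)*(l + 3)^2*(l^2 + 6*l + 8) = (l + 2)^2*(l + 3)^2*(l + 4)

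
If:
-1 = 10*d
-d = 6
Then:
No Solution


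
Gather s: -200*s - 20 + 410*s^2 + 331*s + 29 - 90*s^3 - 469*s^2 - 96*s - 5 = -90*s^3 - 59*s^2 + 35*s + 4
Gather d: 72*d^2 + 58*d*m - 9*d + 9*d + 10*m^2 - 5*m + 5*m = 72*d^2 + 58*d*m + 10*m^2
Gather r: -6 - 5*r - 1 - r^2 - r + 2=-r^2 - 6*r - 5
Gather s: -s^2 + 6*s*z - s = -s^2 + s*(6*z - 1)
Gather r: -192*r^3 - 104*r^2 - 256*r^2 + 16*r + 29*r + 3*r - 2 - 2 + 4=-192*r^3 - 360*r^2 + 48*r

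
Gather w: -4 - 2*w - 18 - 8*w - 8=-10*w - 30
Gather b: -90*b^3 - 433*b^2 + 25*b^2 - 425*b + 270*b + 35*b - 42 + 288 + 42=-90*b^3 - 408*b^2 - 120*b + 288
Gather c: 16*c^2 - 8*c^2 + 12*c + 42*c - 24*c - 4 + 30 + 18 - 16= 8*c^2 + 30*c + 28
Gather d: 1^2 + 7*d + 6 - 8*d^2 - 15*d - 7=-8*d^2 - 8*d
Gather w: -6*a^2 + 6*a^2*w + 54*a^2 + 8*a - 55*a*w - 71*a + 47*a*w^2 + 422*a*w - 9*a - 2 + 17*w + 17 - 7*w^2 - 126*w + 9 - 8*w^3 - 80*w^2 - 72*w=48*a^2 - 72*a - 8*w^3 + w^2*(47*a - 87) + w*(6*a^2 + 367*a - 181) + 24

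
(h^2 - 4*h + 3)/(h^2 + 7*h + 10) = (h^2 - 4*h + 3)/(h^2 + 7*h + 10)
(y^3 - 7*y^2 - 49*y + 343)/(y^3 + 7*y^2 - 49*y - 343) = (y - 7)/(y + 7)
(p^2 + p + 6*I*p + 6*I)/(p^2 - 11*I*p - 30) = (p^2 + p*(1 + 6*I) + 6*I)/(p^2 - 11*I*p - 30)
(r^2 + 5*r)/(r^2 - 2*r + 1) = r*(r + 5)/(r^2 - 2*r + 1)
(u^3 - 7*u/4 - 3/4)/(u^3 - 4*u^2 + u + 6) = (u^2 - u - 3/4)/(u^2 - 5*u + 6)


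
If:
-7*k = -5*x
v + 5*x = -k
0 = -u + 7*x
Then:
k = 5*x/7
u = 7*x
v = -40*x/7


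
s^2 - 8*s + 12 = (s - 6)*(s - 2)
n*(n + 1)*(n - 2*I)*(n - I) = n^4 + n^3 - 3*I*n^3 - 2*n^2 - 3*I*n^2 - 2*n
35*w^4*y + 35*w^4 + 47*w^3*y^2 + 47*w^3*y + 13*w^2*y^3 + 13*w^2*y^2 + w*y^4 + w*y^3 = (w + y)*(5*w + y)*(7*w + y)*(w*y + w)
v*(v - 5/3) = v^2 - 5*v/3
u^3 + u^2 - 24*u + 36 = (u - 3)*(u - 2)*(u + 6)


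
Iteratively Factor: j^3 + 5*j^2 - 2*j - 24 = (j + 3)*(j^2 + 2*j - 8) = (j - 2)*(j + 3)*(j + 4)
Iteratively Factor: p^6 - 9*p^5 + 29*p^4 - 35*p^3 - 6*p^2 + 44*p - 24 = (p - 1)*(p^5 - 8*p^4 + 21*p^3 - 14*p^2 - 20*p + 24) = (p - 2)*(p - 1)*(p^4 - 6*p^3 + 9*p^2 + 4*p - 12) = (p - 2)^2*(p - 1)*(p^3 - 4*p^2 + p + 6) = (p - 2)^3*(p - 1)*(p^2 - 2*p - 3) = (p - 3)*(p - 2)^3*(p - 1)*(p + 1)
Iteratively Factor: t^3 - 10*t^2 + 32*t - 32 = (t - 2)*(t^2 - 8*t + 16) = (t - 4)*(t - 2)*(t - 4)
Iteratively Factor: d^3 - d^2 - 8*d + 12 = (d - 2)*(d^2 + d - 6) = (d - 2)*(d + 3)*(d - 2)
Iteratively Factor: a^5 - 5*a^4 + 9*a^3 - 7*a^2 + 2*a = (a - 1)*(a^4 - 4*a^3 + 5*a^2 - 2*a) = a*(a - 1)*(a^3 - 4*a^2 + 5*a - 2) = a*(a - 1)^2*(a^2 - 3*a + 2) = a*(a - 1)^3*(a - 2)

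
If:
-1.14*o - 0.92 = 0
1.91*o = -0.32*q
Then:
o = -0.81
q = 4.82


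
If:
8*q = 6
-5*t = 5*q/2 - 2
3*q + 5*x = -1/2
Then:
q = 3/4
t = 1/40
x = -11/20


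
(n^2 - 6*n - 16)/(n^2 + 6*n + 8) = (n - 8)/(n + 4)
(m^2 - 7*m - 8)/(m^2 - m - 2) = (m - 8)/(m - 2)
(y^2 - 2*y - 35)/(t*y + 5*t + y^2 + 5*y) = (y - 7)/(t + y)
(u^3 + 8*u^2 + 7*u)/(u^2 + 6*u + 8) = u*(u^2 + 8*u + 7)/(u^2 + 6*u + 8)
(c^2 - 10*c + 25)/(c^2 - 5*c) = (c - 5)/c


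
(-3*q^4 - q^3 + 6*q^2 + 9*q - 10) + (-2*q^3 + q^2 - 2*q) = -3*q^4 - 3*q^3 + 7*q^2 + 7*q - 10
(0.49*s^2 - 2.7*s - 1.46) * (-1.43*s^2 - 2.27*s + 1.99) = -0.7007*s^4 + 2.7487*s^3 + 9.1919*s^2 - 2.0588*s - 2.9054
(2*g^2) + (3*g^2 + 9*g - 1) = 5*g^2 + 9*g - 1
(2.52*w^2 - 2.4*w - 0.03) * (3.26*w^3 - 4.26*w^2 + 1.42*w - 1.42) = 8.2152*w^5 - 18.5592*w^4 + 13.7046*w^3 - 6.8586*w^2 + 3.3654*w + 0.0426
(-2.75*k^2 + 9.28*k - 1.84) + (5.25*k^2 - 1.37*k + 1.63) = 2.5*k^2 + 7.91*k - 0.21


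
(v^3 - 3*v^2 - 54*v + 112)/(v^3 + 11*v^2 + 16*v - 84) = (v - 8)/(v + 6)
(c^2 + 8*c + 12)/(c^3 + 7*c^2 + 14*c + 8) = (c + 6)/(c^2 + 5*c + 4)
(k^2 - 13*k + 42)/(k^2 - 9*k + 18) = (k - 7)/(k - 3)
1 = 1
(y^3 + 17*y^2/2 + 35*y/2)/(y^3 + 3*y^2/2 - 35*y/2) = (2*y + 7)/(2*y - 7)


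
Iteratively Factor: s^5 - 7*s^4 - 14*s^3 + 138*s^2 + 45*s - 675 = (s - 3)*(s^4 - 4*s^3 - 26*s^2 + 60*s + 225) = (s - 5)*(s - 3)*(s^3 + s^2 - 21*s - 45) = (s - 5)^2*(s - 3)*(s^2 + 6*s + 9) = (s - 5)^2*(s - 3)*(s + 3)*(s + 3)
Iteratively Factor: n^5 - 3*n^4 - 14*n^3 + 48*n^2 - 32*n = (n + 4)*(n^4 - 7*n^3 + 14*n^2 - 8*n) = n*(n + 4)*(n^3 - 7*n^2 + 14*n - 8) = n*(n - 2)*(n + 4)*(n^2 - 5*n + 4) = n*(n - 2)*(n - 1)*(n + 4)*(n - 4)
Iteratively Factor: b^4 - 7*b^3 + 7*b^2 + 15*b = (b + 1)*(b^3 - 8*b^2 + 15*b) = (b - 3)*(b + 1)*(b^2 - 5*b) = b*(b - 3)*(b + 1)*(b - 5)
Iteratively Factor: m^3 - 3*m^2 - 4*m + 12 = (m - 2)*(m^2 - m - 6) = (m - 2)*(m + 2)*(m - 3)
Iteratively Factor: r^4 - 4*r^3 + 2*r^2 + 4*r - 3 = (r - 1)*(r^3 - 3*r^2 - r + 3) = (r - 1)*(r + 1)*(r^2 - 4*r + 3) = (r - 1)^2*(r + 1)*(r - 3)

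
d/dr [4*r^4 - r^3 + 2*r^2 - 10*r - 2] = 16*r^3 - 3*r^2 + 4*r - 10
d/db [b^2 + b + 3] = 2*b + 1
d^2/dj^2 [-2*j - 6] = 0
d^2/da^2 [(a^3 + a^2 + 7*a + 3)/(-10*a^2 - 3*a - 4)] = 2*(-639*a^3 - 816*a^2 + 522*a + 161)/(1000*a^6 + 900*a^5 + 1470*a^4 + 747*a^3 + 588*a^2 + 144*a + 64)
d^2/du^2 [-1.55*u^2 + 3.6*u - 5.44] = -3.10000000000000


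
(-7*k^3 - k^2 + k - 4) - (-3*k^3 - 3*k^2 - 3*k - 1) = -4*k^3 + 2*k^2 + 4*k - 3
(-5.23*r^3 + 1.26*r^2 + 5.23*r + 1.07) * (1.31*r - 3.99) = -6.8513*r^4 + 22.5183*r^3 + 1.8239*r^2 - 19.466*r - 4.2693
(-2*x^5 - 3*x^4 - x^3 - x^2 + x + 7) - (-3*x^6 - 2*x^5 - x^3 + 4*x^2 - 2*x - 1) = 3*x^6 - 3*x^4 - 5*x^2 + 3*x + 8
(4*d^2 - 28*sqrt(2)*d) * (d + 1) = 4*d^3 - 28*sqrt(2)*d^2 + 4*d^2 - 28*sqrt(2)*d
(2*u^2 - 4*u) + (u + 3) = 2*u^2 - 3*u + 3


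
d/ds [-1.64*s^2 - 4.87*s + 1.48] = -3.28*s - 4.87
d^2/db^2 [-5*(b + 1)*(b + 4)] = -10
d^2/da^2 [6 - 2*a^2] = -4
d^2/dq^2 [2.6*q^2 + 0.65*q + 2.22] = 5.20000000000000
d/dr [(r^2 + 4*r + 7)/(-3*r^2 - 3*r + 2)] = (9*r^2 + 46*r + 29)/(9*r^4 + 18*r^3 - 3*r^2 - 12*r + 4)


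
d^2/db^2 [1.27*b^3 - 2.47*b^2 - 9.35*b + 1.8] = 7.62*b - 4.94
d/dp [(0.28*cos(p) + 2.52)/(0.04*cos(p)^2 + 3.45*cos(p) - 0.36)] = (0.0112*cos(p)^2 + 0.2016*cos(p) + 8.7948)*sin(p)/(0.0016*cos(p)^4 + 0.276*cos(p)^3 + 11.8737*cos(p)^2 - 2.484*cos(p) + 0.1296)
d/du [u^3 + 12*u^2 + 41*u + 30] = 3*u^2 + 24*u + 41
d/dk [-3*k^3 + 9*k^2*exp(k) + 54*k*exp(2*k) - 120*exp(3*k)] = 9*k^2*exp(k) - 9*k^2 + 108*k*exp(2*k) + 18*k*exp(k) - 360*exp(3*k) + 54*exp(2*k)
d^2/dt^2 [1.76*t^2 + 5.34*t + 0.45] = 3.52000000000000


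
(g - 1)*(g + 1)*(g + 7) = g^3 + 7*g^2 - g - 7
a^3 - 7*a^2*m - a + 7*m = (a - 1)*(a + 1)*(a - 7*m)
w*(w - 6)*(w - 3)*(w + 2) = w^4 - 7*w^3 + 36*w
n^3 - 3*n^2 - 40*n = n*(n - 8)*(n + 5)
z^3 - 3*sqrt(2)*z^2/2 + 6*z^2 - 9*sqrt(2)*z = z*(z + 6)*(z - 3*sqrt(2)/2)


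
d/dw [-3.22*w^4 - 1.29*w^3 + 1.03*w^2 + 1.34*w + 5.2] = -12.88*w^3 - 3.87*w^2 + 2.06*w + 1.34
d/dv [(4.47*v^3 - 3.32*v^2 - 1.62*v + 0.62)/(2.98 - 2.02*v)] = (-18.0588*v^3 + 46.6682*v^2 - 19.7872*v - 3.5752)/(4.0804*v^2 - 12.0392*v + 8.8804)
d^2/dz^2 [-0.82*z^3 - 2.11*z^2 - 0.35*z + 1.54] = -4.92*z - 4.22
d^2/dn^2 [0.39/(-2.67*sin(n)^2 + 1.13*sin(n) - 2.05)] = (11.121084*sin(n)^4 - 3.530007*sin(n)^3 - 24.722295*sin(n)^2 + 7.963449*sin(n) + 3.273348)/(2.67*sin(n)^2 - 1.13*sin(n) + 2.05)^3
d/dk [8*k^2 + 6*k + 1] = 16*k + 6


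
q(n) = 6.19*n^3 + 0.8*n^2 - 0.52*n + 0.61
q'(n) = 18.57*n^2 + 1.6*n - 0.52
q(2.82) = 144.32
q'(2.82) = 151.67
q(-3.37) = -225.46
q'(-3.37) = 204.99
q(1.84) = 40.92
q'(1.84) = 65.29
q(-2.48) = -87.60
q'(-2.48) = 109.72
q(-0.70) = -0.76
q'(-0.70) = 7.46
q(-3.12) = -177.98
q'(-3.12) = 175.26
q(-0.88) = -2.53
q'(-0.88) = 12.45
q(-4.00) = -380.67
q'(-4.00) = 290.20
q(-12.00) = -10574.27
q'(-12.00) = 2654.36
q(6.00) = 1363.33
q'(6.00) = 677.60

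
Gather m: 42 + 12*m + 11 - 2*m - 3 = 10*m + 50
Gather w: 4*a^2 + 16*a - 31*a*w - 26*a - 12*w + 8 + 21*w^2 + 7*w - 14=4*a^2 - 10*a + 21*w^2 + w*(-31*a - 5) - 6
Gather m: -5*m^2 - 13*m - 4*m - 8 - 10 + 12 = -5*m^2 - 17*m - 6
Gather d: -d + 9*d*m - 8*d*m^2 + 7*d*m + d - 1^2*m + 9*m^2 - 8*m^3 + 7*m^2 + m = d*(-8*m^2 + 16*m) - 8*m^3 + 16*m^2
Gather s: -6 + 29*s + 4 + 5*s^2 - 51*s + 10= 5*s^2 - 22*s + 8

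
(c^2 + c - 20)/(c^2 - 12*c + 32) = (c + 5)/(c - 8)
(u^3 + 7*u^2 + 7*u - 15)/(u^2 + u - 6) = (u^2 + 4*u - 5)/(u - 2)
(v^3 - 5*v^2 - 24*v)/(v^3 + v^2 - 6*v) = (v - 8)/(v - 2)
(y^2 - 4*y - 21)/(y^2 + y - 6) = (y - 7)/(y - 2)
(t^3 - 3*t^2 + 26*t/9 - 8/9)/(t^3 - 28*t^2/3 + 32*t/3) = (3*t^2 - 5*t + 2)/(3*t*(t - 8))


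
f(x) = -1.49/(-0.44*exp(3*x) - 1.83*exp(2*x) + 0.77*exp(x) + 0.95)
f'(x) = -1.49*(1.32*exp(3*x) + 3.66*exp(2*x) - 0.77*exp(x))/(-0.44*exp(3*x) - 1.83*exp(2*x) + 0.77*exp(x) + 0.95)^2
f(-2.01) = -1.46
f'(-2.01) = 0.05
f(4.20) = 0.00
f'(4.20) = -0.00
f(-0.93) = -1.58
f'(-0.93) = -0.58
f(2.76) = 0.00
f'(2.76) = -0.00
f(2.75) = 0.00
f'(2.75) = -0.00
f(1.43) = 0.02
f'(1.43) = -0.07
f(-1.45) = -1.45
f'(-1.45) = -0.05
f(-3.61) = -1.54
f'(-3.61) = 0.03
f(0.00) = 2.71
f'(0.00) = -20.74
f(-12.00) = -1.57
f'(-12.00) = 0.00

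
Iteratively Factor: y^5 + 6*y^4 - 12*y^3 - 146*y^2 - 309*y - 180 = (y + 3)*(y^4 + 3*y^3 - 21*y^2 - 83*y - 60) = (y + 1)*(y + 3)*(y^3 + 2*y^2 - 23*y - 60) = (y + 1)*(y + 3)*(y + 4)*(y^2 - 2*y - 15) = (y - 5)*(y + 1)*(y + 3)*(y + 4)*(y + 3)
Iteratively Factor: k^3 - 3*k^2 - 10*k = (k - 5)*(k^2 + 2*k) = (k - 5)*(k + 2)*(k)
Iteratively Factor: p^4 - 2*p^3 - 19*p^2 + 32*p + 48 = (p - 3)*(p^3 + p^2 - 16*p - 16) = (p - 3)*(p + 1)*(p^2 - 16) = (p - 3)*(p + 1)*(p + 4)*(p - 4)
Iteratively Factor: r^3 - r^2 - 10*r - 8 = (r + 2)*(r^2 - 3*r - 4) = (r + 1)*(r + 2)*(r - 4)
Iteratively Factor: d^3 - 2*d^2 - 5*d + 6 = (d - 3)*(d^2 + d - 2) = (d - 3)*(d + 2)*(d - 1)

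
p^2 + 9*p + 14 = (p + 2)*(p + 7)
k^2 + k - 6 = (k - 2)*(k + 3)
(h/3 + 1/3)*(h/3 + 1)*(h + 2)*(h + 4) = h^4/9 + 10*h^3/9 + 35*h^2/9 + 50*h/9 + 8/3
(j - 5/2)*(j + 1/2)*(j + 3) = j^3 + j^2 - 29*j/4 - 15/4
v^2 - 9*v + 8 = (v - 8)*(v - 1)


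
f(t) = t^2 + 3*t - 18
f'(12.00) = 27.00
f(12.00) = 162.00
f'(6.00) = 15.00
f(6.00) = 36.00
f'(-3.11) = -3.22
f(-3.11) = -17.66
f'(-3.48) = -3.96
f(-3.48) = -16.33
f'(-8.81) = -14.62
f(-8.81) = 33.19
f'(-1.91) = -0.82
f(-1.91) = -20.08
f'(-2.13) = -1.26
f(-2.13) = -19.85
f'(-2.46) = -1.92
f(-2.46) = -19.33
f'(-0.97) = 1.06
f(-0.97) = -19.97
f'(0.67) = 4.34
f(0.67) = -15.54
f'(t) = 2*t + 3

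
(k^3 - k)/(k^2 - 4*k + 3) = k*(k + 1)/(k - 3)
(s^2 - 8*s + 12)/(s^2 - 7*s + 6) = (s - 2)/(s - 1)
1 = 1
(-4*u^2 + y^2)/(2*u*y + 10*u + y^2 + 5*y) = (-2*u + y)/(y + 5)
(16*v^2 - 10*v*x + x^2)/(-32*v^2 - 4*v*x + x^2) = (-2*v + x)/(4*v + x)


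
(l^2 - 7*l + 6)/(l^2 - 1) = (l - 6)/(l + 1)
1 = 1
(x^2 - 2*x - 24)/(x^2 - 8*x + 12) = (x + 4)/(x - 2)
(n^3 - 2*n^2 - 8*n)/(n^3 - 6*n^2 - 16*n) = (n - 4)/(n - 8)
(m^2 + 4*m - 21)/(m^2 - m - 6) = (m + 7)/(m + 2)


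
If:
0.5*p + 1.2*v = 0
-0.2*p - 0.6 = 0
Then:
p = -3.00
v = 1.25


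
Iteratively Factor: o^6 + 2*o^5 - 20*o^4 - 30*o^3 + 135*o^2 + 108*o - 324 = (o + 3)*(o^5 - o^4 - 17*o^3 + 21*o^2 + 72*o - 108) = (o + 3)^2*(o^4 - 4*o^3 - 5*o^2 + 36*o - 36) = (o - 2)*(o + 3)^2*(o^3 - 2*o^2 - 9*o + 18) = (o - 2)^2*(o + 3)^2*(o^2 - 9) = (o - 3)*(o - 2)^2*(o + 3)^2*(o + 3)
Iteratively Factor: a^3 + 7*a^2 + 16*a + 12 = (a + 2)*(a^2 + 5*a + 6) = (a + 2)*(a + 3)*(a + 2)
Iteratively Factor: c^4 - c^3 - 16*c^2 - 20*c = (c)*(c^3 - c^2 - 16*c - 20) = c*(c + 2)*(c^2 - 3*c - 10) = c*(c + 2)^2*(c - 5)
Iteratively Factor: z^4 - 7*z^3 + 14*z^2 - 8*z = (z)*(z^3 - 7*z^2 + 14*z - 8) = z*(z - 1)*(z^2 - 6*z + 8) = z*(z - 2)*(z - 1)*(z - 4)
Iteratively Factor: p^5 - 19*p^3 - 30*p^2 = (p)*(p^4 - 19*p^2 - 30*p) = p*(p + 3)*(p^3 - 3*p^2 - 10*p) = p^2*(p + 3)*(p^2 - 3*p - 10) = p^2*(p + 2)*(p + 3)*(p - 5)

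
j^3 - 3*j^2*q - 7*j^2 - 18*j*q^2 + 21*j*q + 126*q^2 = (j - 7)*(j - 6*q)*(j + 3*q)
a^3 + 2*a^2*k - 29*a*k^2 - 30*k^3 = (a - 5*k)*(a + k)*(a + 6*k)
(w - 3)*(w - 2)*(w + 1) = w^3 - 4*w^2 + w + 6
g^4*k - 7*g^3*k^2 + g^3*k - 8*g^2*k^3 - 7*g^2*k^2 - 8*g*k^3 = g*(g - 8*k)*(g + k)*(g*k + k)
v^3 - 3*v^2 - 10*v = v*(v - 5)*(v + 2)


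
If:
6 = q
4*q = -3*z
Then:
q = 6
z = -8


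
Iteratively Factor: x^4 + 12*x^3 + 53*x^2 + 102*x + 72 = (x + 3)*(x^3 + 9*x^2 + 26*x + 24) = (x + 2)*(x + 3)*(x^2 + 7*x + 12) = (x + 2)*(x + 3)^2*(x + 4)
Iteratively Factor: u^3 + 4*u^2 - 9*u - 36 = (u - 3)*(u^2 + 7*u + 12) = (u - 3)*(u + 3)*(u + 4)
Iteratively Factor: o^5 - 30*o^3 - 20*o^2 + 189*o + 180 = (o - 5)*(o^4 + 5*o^3 - 5*o^2 - 45*o - 36) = (o - 5)*(o - 3)*(o^3 + 8*o^2 + 19*o + 12) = (o - 5)*(o - 3)*(o + 4)*(o^2 + 4*o + 3) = (o - 5)*(o - 3)*(o + 1)*(o + 4)*(o + 3)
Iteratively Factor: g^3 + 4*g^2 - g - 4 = (g + 1)*(g^2 + 3*g - 4) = (g - 1)*(g + 1)*(g + 4)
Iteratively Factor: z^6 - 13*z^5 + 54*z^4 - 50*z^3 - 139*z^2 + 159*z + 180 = (z - 3)*(z^5 - 10*z^4 + 24*z^3 + 22*z^2 - 73*z - 60) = (z - 4)*(z - 3)*(z^4 - 6*z^3 + 22*z + 15) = (z - 5)*(z - 4)*(z - 3)*(z^3 - z^2 - 5*z - 3) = (z - 5)*(z - 4)*(z - 3)*(z + 1)*(z^2 - 2*z - 3) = (z - 5)*(z - 4)*(z - 3)^2*(z + 1)*(z + 1)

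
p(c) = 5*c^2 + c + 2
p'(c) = 10*c + 1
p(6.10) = 194.15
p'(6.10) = 62.00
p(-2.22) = 24.42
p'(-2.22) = -21.20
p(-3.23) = 50.93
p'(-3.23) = -31.30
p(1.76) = 19.25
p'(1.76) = 18.60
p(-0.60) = 3.20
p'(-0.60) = -5.00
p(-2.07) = 21.35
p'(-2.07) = -19.70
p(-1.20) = 8.00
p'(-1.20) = -11.00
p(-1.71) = 14.91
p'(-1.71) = -16.10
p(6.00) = 188.00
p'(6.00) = 61.00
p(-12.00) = 710.00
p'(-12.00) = -119.00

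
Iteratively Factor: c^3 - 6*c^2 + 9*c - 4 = (c - 1)*(c^2 - 5*c + 4) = (c - 4)*(c - 1)*(c - 1)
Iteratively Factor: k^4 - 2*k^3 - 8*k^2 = (k)*(k^3 - 2*k^2 - 8*k) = k*(k - 4)*(k^2 + 2*k) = k^2*(k - 4)*(k + 2)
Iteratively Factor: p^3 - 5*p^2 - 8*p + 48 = (p - 4)*(p^2 - p - 12) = (p - 4)*(p + 3)*(p - 4)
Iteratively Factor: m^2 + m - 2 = (m + 2)*(m - 1)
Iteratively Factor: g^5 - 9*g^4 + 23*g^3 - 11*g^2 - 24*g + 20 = (g - 2)*(g^4 - 7*g^3 + 9*g^2 + 7*g - 10) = (g - 2)*(g + 1)*(g^3 - 8*g^2 + 17*g - 10) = (g - 5)*(g - 2)*(g + 1)*(g^2 - 3*g + 2) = (g - 5)*(g - 2)^2*(g + 1)*(g - 1)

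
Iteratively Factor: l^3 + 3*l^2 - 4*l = (l + 4)*(l^2 - l) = (l - 1)*(l + 4)*(l)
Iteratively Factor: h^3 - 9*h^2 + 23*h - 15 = (h - 3)*(h^2 - 6*h + 5) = (h - 3)*(h - 1)*(h - 5)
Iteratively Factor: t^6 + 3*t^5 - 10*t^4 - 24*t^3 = (t)*(t^5 + 3*t^4 - 10*t^3 - 24*t^2) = t*(t + 4)*(t^4 - t^3 - 6*t^2) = t^2*(t + 4)*(t^3 - t^2 - 6*t) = t^2*(t - 3)*(t + 4)*(t^2 + 2*t) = t^2*(t - 3)*(t + 2)*(t + 4)*(t)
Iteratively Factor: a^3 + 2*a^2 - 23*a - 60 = (a + 3)*(a^2 - a - 20) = (a + 3)*(a + 4)*(a - 5)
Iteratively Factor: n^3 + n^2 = (n + 1)*(n^2) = n*(n + 1)*(n)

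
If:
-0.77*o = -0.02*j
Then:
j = 38.5*o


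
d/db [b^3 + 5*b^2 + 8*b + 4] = 3*b^2 + 10*b + 8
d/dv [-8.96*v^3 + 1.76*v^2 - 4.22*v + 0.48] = -26.88*v^2 + 3.52*v - 4.22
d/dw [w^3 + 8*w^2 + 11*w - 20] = 3*w^2 + 16*w + 11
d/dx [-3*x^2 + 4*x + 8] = 4 - 6*x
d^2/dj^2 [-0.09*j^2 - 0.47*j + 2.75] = -0.180000000000000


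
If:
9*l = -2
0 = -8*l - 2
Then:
No Solution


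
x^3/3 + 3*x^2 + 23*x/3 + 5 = (x/3 + 1)*(x + 1)*(x + 5)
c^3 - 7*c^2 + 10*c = c*(c - 5)*(c - 2)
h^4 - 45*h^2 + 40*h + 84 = (h - 6)*(h - 2)*(h + 1)*(h + 7)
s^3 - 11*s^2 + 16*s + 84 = (s - 7)*(s - 6)*(s + 2)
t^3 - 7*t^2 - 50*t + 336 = (t - 8)*(t - 6)*(t + 7)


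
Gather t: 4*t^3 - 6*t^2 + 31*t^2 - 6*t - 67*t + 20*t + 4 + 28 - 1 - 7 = 4*t^3 + 25*t^2 - 53*t + 24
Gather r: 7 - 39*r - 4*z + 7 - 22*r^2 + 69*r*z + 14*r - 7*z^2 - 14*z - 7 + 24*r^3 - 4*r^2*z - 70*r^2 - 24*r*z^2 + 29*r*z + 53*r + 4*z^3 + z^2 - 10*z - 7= 24*r^3 + r^2*(-4*z - 92) + r*(-24*z^2 + 98*z + 28) + 4*z^3 - 6*z^2 - 28*z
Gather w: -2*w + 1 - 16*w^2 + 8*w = -16*w^2 + 6*w + 1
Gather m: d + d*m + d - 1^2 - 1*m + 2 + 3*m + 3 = 2*d + m*(d + 2) + 4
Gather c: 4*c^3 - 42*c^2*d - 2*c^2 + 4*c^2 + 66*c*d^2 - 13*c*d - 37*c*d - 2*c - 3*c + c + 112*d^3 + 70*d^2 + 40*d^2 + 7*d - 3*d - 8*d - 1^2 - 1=4*c^3 + c^2*(2 - 42*d) + c*(66*d^2 - 50*d - 4) + 112*d^3 + 110*d^2 - 4*d - 2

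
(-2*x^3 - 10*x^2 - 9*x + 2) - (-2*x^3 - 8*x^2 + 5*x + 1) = -2*x^2 - 14*x + 1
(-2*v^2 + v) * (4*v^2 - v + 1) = -8*v^4 + 6*v^3 - 3*v^2 + v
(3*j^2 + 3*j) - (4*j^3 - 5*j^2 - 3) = -4*j^3 + 8*j^2 + 3*j + 3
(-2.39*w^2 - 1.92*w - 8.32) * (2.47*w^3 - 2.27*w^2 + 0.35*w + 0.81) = -5.9033*w^5 + 0.6829*w^4 - 17.0285*w^3 + 16.2785*w^2 - 4.4672*w - 6.7392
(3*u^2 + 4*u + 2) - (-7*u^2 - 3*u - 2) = 10*u^2 + 7*u + 4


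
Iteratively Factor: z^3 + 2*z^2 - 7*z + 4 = (z + 4)*(z^2 - 2*z + 1) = (z - 1)*(z + 4)*(z - 1)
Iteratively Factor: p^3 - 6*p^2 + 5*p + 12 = (p + 1)*(p^2 - 7*p + 12) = (p - 3)*(p + 1)*(p - 4)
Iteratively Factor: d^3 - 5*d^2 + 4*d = (d - 1)*(d^2 - 4*d) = (d - 4)*(d - 1)*(d)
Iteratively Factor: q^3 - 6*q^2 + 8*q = (q - 4)*(q^2 - 2*q) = q*(q - 4)*(q - 2)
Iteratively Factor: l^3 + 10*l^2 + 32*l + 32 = (l + 2)*(l^2 + 8*l + 16) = (l + 2)*(l + 4)*(l + 4)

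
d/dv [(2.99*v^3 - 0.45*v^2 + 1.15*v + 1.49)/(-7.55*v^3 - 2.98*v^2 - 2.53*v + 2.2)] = (-12.3077*v^4 + 2.2356*v^3 + 58.048*v^2 + 6.9004*v + 6.2997)/(57.0025*v^6 + 44.998*v^5 + 47.0834*v^4 - 18.1412*v^3 - 6.7111*v^2 - 11.132*v + 4.84)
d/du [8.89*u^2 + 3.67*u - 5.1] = 17.78*u + 3.67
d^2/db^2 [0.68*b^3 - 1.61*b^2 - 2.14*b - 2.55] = 4.08*b - 3.22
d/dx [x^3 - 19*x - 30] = 3*x^2 - 19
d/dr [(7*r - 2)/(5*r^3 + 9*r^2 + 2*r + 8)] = (-70*r^3 - 33*r^2 + 36*r + 60)/(25*r^6 + 90*r^5 + 101*r^4 + 116*r^3 + 148*r^2 + 32*r + 64)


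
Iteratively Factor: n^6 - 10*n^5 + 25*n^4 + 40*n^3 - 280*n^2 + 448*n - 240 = (n - 5)*(n^5 - 5*n^4 + 40*n^2 - 80*n + 48) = (n - 5)*(n + 3)*(n^4 - 8*n^3 + 24*n^2 - 32*n + 16) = (n - 5)*(n - 2)*(n + 3)*(n^3 - 6*n^2 + 12*n - 8) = (n - 5)*(n - 2)^2*(n + 3)*(n^2 - 4*n + 4) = (n - 5)*(n - 2)^3*(n + 3)*(n - 2)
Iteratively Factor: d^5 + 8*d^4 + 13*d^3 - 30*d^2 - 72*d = (d)*(d^4 + 8*d^3 + 13*d^2 - 30*d - 72) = d*(d + 3)*(d^3 + 5*d^2 - 2*d - 24) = d*(d + 3)^2*(d^2 + 2*d - 8) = d*(d - 2)*(d + 3)^2*(d + 4)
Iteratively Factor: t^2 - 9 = (t + 3)*(t - 3)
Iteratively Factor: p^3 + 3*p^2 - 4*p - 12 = (p - 2)*(p^2 + 5*p + 6) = (p - 2)*(p + 3)*(p + 2)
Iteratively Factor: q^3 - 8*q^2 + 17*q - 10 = (q - 1)*(q^2 - 7*q + 10) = (q - 2)*(q - 1)*(q - 5)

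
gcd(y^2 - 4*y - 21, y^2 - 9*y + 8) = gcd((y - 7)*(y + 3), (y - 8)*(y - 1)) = 1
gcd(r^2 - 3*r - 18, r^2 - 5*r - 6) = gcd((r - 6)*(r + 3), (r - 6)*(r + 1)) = r - 6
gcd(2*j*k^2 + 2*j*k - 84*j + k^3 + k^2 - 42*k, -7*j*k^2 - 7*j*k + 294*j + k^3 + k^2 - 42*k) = k^2 + k - 42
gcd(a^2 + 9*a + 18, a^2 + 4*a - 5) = 1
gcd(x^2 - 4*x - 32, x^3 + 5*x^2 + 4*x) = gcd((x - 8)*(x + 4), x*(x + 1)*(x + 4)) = x + 4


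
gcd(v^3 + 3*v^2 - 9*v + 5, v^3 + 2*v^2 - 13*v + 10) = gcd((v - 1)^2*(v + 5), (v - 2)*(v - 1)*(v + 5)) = v^2 + 4*v - 5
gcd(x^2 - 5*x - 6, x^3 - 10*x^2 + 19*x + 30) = x^2 - 5*x - 6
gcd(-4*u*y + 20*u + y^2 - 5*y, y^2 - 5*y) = y - 5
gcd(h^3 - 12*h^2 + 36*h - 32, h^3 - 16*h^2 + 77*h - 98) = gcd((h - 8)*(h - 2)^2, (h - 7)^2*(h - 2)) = h - 2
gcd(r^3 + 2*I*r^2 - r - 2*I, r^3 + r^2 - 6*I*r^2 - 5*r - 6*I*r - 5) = r + 1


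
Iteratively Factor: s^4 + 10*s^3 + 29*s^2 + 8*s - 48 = (s + 4)*(s^3 + 6*s^2 + 5*s - 12) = (s + 4)^2*(s^2 + 2*s - 3) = (s - 1)*(s + 4)^2*(s + 3)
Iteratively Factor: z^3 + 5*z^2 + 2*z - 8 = (z - 1)*(z^2 + 6*z + 8) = (z - 1)*(z + 4)*(z + 2)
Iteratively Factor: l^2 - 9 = (l + 3)*(l - 3)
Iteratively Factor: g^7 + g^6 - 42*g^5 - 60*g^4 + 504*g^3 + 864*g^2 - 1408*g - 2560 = (g + 4)*(g^6 - 3*g^5 - 30*g^4 + 60*g^3 + 264*g^2 - 192*g - 640) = (g + 4)^2*(g^5 - 7*g^4 - 2*g^3 + 68*g^2 - 8*g - 160) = (g - 4)*(g + 4)^2*(g^4 - 3*g^3 - 14*g^2 + 12*g + 40) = (g - 4)*(g + 2)*(g + 4)^2*(g^3 - 5*g^2 - 4*g + 20) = (g - 5)*(g - 4)*(g + 2)*(g + 4)^2*(g^2 - 4) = (g - 5)*(g - 4)*(g - 2)*(g + 2)*(g + 4)^2*(g + 2)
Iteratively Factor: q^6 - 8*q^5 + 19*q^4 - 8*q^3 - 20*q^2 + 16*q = (q - 2)*(q^5 - 6*q^4 + 7*q^3 + 6*q^2 - 8*q) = (q - 2)*(q - 1)*(q^4 - 5*q^3 + 2*q^2 + 8*q) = (q - 2)*(q - 1)*(q + 1)*(q^3 - 6*q^2 + 8*q) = (q - 2)^2*(q - 1)*(q + 1)*(q^2 - 4*q) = (q - 4)*(q - 2)^2*(q - 1)*(q + 1)*(q)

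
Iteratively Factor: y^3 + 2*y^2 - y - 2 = (y + 2)*(y^2 - 1) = (y - 1)*(y + 2)*(y + 1)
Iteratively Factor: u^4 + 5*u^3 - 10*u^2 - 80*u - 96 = (u + 3)*(u^3 + 2*u^2 - 16*u - 32) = (u + 3)*(u + 4)*(u^2 - 2*u - 8) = (u - 4)*(u + 3)*(u + 4)*(u + 2)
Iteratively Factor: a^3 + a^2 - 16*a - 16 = (a + 4)*(a^2 - 3*a - 4) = (a - 4)*(a + 4)*(a + 1)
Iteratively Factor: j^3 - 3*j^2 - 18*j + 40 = (j - 5)*(j^2 + 2*j - 8) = (j - 5)*(j - 2)*(j + 4)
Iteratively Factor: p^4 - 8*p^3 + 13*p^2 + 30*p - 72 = (p + 2)*(p^3 - 10*p^2 + 33*p - 36) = (p - 4)*(p + 2)*(p^2 - 6*p + 9) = (p - 4)*(p - 3)*(p + 2)*(p - 3)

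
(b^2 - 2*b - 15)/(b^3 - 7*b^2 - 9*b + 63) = (b - 5)/(b^2 - 10*b + 21)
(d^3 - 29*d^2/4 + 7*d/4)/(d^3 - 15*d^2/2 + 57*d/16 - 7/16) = 4*d/(4*d - 1)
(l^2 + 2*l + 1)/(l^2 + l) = (l + 1)/l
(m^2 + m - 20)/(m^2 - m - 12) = (m + 5)/(m + 3)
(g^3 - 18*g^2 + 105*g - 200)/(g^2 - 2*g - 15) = (g^2 - 13*g + 40)/(g + 3)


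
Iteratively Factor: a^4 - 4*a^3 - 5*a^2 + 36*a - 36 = (a - 3)*(a^3 - a^2 - 8*a + 12) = (a - 3)*(a - 2)*(a^2 + a - 6) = (a - 3)*(a - 2)*(a + 3)*(a - 2)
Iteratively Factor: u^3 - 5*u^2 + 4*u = (u - 1)*(u^2 - 4*u) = u*(u - 1)*(u - 4)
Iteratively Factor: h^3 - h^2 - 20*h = (h - 5)*(h^2 + 4*h) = h*(h - 5)*(h + 4)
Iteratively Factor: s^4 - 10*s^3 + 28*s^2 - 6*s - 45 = (s - 3)*(s^3 - 7*s^2 + 7*s + 15) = (s - 3)^2*(s^2 - 4*s - 5) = (s - 3)^2*(s + 1)*(s - 5)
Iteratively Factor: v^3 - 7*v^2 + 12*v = (v - 3)*(v^2 - 4*v) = (v - 4)*(v - 3)*(v)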